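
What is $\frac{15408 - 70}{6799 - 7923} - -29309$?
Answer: $\frac{16463989}{562} \approx 29295.0$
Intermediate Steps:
$\frac{15408 - 70}{6799 - 7923} - -29309 = \frac{15338}{-1124} + 29309 = 15338 \left(- \frac{1}{1124}\right) + 29309 = - \frac{7669}{562} + 29309 = \frac{16463989}{562}$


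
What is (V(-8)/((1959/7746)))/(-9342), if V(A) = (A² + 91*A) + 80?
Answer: 753944/3050163 ≈ 0.24718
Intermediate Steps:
V(A) = 80 + A² + 91*A
(V(-8)/((1959/7746)))/(-9342) = ((80 + (-8)² + 91*(-8))/((1959/7746)))/(-9342) = ((80 + 64 - 728)/((1959*(1/7746))))*(-1/9342) = -584/653/2582*(-1/9342) = -584*2582/653*(-1/9342) = -1507888/653*(-1/9342) = 753944/3050163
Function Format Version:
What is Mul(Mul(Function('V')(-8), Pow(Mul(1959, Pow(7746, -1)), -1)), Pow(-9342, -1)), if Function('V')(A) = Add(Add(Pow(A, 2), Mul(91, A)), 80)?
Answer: Rational(753944, 3050163) ≈ 0.24718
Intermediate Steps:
Function('V')(A) = Add(80, Pow(A, 2), Mul(91, A))
Mul(Mul(Function('V')(-8), Pow(Mul(1959, Pow(7746, -1)), -1)), Pow(-9342, -1)) = Mul(Mul(Add(80, Pow(-8, 2), Mul(91, -8)), Pow(Mul(1959, Pow(7746, -1)), -1)), Pow(-9342, -1)) = Mul(Mul(Add(80, 64, -728), Pow(Mul(1959, Rational(1, 7746)), -1)), Rational(-1, 9342)) = Mul(Mul(-584, Pow(Rational(653, 2582), -1)), Rational(-1, 9342)) = Mul(Mul(-584, Rational(2582, 653)), Rational(-1, 9342)) = Mul(Rational(-1507888, 653), Rational(-1, 9342)) = Rational(753944, 3050163)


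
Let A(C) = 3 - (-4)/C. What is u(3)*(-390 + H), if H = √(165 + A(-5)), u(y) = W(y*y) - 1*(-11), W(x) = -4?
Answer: -2730 + 14*√1045/5 ≈ -2639.5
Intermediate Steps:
A(C) = 3 + 4/C
u(y) = 7 (u(y) = -4 - 1*(-11) = -4 + 11 = 7)
H = 2*√1045/5 (H = √(165 + (3 + 4/(-5))) = √(165 + (3 + 4*(-⅕))) = √(165 + (3 - ⅘)) = √(165 + 11/5) = √(836/5) = 2*√1045/5 ≈ 12.931)
u(3)*(-390 + H) = 7*(-390 + 2*√1045/5) = -2730 + 14*√1045/5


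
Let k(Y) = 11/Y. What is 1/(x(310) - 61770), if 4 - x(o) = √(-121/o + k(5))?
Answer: -19147460/1182662013799 + √173910/1182662013799 ≈ -1.6190e-5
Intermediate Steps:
x(o) = 4 - √(11/5 - 121/o) (x(o) = 4 - √(-121/o + 11/5) = 4 - √(11/5 - 121/o))
1/(x(310) - 61770) = 1/((4 - √55*√((-55 + 310)/310)/5) - 61770) = 1/((4 - √55*√((1/310)*255)/5) - 61770) = 1/((4 - √55*√(51/62)/5) - 61770) = 1/((4 - √55*√3162/62/5) - 61770) = 1/((4 - √173910/310) - 61770) = 1/(-61766 - √173910/310)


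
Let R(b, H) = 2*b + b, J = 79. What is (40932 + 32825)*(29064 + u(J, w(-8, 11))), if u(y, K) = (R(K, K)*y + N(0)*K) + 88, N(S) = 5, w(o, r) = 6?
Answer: 2257259228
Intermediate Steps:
R(b, H) = 3*b
u(y, K) = 88 + 5*K + 3*K*y (u(y, K) = ((3*K)*y + 5*K) + 88 = (3*K*y + 5*K) + 88 = (5*K + 3*K*y) + 88 = 88 + 5*K + 3*K*y)
(40932 + 32825)*(29064 + u(J, w(-8, 11))) = (40932 + 32825)*(29064 + (88 + 5*6 + 3*6*79)) = 73757*(29064 + (88 + 30 + 1422)) = 73757*(29064 + 1540) = 73757*30604 = 2257259228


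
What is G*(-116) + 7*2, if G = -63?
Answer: 7322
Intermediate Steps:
G*(-116) + 7*2 = -63*(-116) + 7*2 = 7308 + 14 = 7322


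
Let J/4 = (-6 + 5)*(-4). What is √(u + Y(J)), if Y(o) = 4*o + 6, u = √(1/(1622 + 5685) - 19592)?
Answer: √(3737457430 + 153447*I*√2372020261)/7307 ≈ 10.642 + 6.5764*I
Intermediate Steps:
u = 21*I*√2372020261/7307 (u = √(1/7307 - 19592) = √(-143158743/7307) = 21*I*√2372020261/7307 ≈ 139.97*I)
J = 16 (J = 4*((-6 + 5)*(-4)) = 4*(-1*(-4)) = 4*4 = 16)
Y(o) = 6 + 4*o
√(u + Y(J)) = √(21*I*√2372020261/7307 + (6 + 4*16)) = √(21*I*√2372020261/7307 + (6 + 64)) = √(21*I*√2372020261/7307 + 70) = √(70 + 21*I*√2372020261/7307)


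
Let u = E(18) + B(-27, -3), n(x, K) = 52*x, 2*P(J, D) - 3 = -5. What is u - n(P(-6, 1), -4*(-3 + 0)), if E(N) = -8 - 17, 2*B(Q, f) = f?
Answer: 51/2 ≈ 25.500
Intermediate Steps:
P(J, D) = -1 (P(J, D) = 3/2 + (½)*(-5) = 3/2 - 5/2 = -1)
B(Q, f) = f/2
E(N) = -25
u = -53/2 (u = -25 + (½)*(-3) = -25 - 3/2 = -53/2 ≈ -26.500)
u - n(P(-6, 1), -4*(-3 + 0)) = -53/2 - 52*(-1) = -53/2 - 1*(-52) = -53/2 + 52 = 51/2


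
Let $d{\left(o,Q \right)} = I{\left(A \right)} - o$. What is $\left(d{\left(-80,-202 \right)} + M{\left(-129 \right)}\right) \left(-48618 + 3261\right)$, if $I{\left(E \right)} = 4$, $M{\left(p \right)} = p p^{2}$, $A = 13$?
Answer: $97363562985$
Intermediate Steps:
$M{\left(p \right)} = p^{3}$
$d{\left(o,Q \right)} = 4 - o$
$\left(d{\left(-80,-202 \right)} + M{\left(-129 \right)}\right) \left(-48618 + 3261\right) = \left(\left(4 - -80\right) + \left(-129\right)^{3}\right) \left(-48618 + 3261\right) = \left(\left(4 + 80\right) - 2146689\right) \left(-45357\right) = \left(84 - 2146689\right) \left(-45357\right) = \left(-2146605\right) \left(-45357\right) = 97363562985$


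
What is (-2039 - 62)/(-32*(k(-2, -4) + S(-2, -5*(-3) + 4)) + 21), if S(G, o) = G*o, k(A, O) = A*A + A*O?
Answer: -2101/853 ≈ -2.4631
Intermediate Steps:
k(A, O) = A² + A*O
(-2039 - 62)/(-32*(k(-2, -4) + S(-2, -5*(-3) + 4)) + 21) = (-2039 - 62)/(-32*(-2*(-2 - 4) - 2*(-5*(-3) + 4)) + 21) = -2101/(-32*(-2*(-6) - 2*(15 + 4)) + 21) = -2101/(-32*(12 - 2*19) + 21) = -2101/(-32*(12 - 38) + 21) = -2101/(-32*(-26) + 21) = -2101/(832 + 21) = -2101/853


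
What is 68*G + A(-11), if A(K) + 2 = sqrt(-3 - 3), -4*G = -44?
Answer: 746 + I*sqrt(6) ≈ 746.0 + 2.4495*I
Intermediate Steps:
G = 11 (G = -1/4*(-44) = 11)
A(K) = -2 + I*sqrt(6) (A(K) = -2 + sqrt(-3 - 3) = -2 + sqrt(-6) = -2 + I*sqrt(6))
68*G + A(-11) = 68*11 + (-2 + I*sqrt(6)) = 748 + (-2 + I*sqrt(6)) = 746 + I*sqrt(6)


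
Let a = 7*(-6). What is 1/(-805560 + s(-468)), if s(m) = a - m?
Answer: -1/805134 ≈ -1.2420e-6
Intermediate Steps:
a = -42
s(m) = -42 - m
1/(-805560 + s(-468)) = 1/(-805560 + (-42 - 1*(-468))) = 1/(-805560 + (-42 + 468)) = 1/(-805560 + 426) = 1/(-805134) = -1/805134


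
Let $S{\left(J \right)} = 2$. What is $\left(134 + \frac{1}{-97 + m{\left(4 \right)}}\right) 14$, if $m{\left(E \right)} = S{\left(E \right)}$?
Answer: $\frac{178206}{95} \approx 1875.9$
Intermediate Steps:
$m{\left(E \right)} = 2$
$\left(134 + \frac{1}{-97 + m{\left(4 \right)}}\right) 14 = \left(134 + \frac{1}{-97 + 2}\right) 14 = \left(134 + \frac{1}{-95}\right) 14 = \left(134 - \frac{1}{95}\right) 14 = \frac{12729}{95} \cdot 14 = \frac{178206}{95}$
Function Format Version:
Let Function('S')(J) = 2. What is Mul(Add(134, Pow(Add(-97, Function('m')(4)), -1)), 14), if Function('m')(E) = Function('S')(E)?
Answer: Rational(178206, 95) ≈ 1875.9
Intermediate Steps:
Function('m')(E) = 2
Mul(Add(134, Pow(Add(-97, Function('m')(4)), -1)), 14) = Mul(Add(134, Pow(Add(-97, 2), -1)), 14) = Mul(Add(134, Pow(-95, -1)), 14) = Mul(Add(134, Rational(-1, 95)), 14) = Mul(Rational(12729, 95), 14) = Rational(178206, 95)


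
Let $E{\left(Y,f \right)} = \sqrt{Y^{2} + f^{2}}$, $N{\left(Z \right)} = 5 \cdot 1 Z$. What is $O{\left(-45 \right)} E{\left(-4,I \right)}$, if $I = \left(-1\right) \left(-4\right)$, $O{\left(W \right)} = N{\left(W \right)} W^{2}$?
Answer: $- 1822500 \sqrt{2} \approx -2.5774 \cdot 10^{6}$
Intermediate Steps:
$N{\left(Z \right)} = 5 Z$
$O{\left(W \right)} = 5 W^{3}$ ($O{\left(W \right)} = 5 W W^{2} = 5 W^{3}$)
$I = 4$
$O{\left(-45 \right)} E{\left(-4,I \right)} = 5 \left(-45\right)^{3} \sqrt{\left(-4\right)^{2} + 4^{2}} = 5 \left(-91125\right) \sqrt{16 + 16} = - 455625 \sqrt{32} = - 455625 \cdot 4 \sqrt{2} = - 1822500 \sqrt{2}$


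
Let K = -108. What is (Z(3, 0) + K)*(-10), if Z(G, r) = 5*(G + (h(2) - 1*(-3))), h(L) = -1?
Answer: 830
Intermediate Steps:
Z(G, r) = 10 + 5*G (Z(G, r) = 5*(G + (-1 - 1*(-3))) = 5*(G + (-1 + 3)) = 5*(G + 2) = 5*(2 + G) = 10 + 5*G)
(Z(3, 0) + K)*(-10) = ((10 + 5*3) - 108)*(-10) = ((10 + 15) - 108)*(-10) = (25 - 108)*(-10) = -83*(-10) = 830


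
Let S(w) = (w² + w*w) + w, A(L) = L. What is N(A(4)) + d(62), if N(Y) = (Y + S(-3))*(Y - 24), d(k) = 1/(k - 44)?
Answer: -6839/18 ≈ -379.94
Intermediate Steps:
S(w) = w + 2*w² (S(w) = (w² + w²) + w = 2*w² + w = w + 2*w²)
d(k) = 1/(-44 + k)
N(Y) = (-24 + Y)*(15 + Y) (N(Y) = (Y - 3*(1 + 2*(-3)))*(Y - 24) = (Y - 3*(1 - 6))*(-24 + Y) = (Y - 3*(-5))*(-24 + Y) = (Y + 15)*(-24 + Y) = (15 + Y)*(-24 + Y) = (-24 + Y)*(15 + Y))
N(A(4)) + d(62) = (-360 + 4² - 9*4) + 1/(-44 + 62) = (-360 + 16 - 36) + 1/18 = -380 + 1/18 = -6839/18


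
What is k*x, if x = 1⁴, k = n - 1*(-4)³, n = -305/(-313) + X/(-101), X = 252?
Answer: 1975161/31613 ≈ 62.479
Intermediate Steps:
n = -48071/31613 (n = -305/(-313) + 252/(-101) = -305*(-1/313) + 252*(-1/101) = 305/313 - 252/101 = -48071/31613 ≈ -1.5206)
k = 1975161/31613 (k = -48071/31613 - 1*(-4)³ = -48071/31613 - 1*(-64) = -48071/31613 + 64 = 1975161/31613 ≈ 62.479)
x = 1
k*x = (1975161/31613)*1 = 1975161/31613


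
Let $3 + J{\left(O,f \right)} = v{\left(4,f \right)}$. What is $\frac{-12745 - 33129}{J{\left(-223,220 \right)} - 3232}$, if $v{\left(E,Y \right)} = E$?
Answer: $\frac{45874}{3231} \approx 14.198$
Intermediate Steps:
$J{\left(O,f \right)} = 1$ ($J{\left(O,f \right)} = -3 + 4 = 1$)
$\frac{-12745 - 33129}{J{\left(-223,220 \right)} - 3232} = \frac{-12745 - 33129}{1 - 3232} = - \frac{45874}{-3231} = \left(-45874\right) \left(- \frac{1}{3231}\right) = \frac{45874}{3231}$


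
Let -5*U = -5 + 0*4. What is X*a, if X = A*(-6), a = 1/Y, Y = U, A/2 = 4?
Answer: -48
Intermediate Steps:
A = 8 (A = 2*4 = 8)
U = 1 (U = -(-5 + 0*4)/5 = -(-5 + 0)/5 = -⅕*(-5) = 1)
Y = 1
a = 1 (a = 1/1 = 1)
X = -48 (X = 8*(-6) = -48)
X*a = -48*1 = -48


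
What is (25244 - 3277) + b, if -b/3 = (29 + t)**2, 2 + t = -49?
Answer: 20515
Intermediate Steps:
t = -51 (t = -2 - 49 = -51)
b = -1452 (b = -3*(29 - 51)**2 = -3*(-22)**2 = -3*484 = -1452)
(25244 - 3277) + b = (25244 - 3277) - 1452 = 21967 - 1452 = 20515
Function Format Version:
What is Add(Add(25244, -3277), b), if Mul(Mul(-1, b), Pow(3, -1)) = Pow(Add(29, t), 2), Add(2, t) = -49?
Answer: 20515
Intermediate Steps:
t = -51 (t = Add(-2, -49) = -51)
b = -1452 (b = Mul(-3, Pow(Add(29, -51), 2)) = Mul(-3, Pow(-22, 2)) = Mul(-3, 484) = -1452)
Add(Add(25244, -3277), b) = Add(Add(25244, -3277), -1452) = Add(21967, -1452) = 20515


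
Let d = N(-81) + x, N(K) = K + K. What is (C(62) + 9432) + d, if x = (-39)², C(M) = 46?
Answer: 10837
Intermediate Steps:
N(K) = 2*K
x = 1521
d = 1359 (d = 2*(-81) + 1521 = -162 + 1521 = 1359)
(C(62) + 9432) + d = (46 + 9432) + 1359 = 9478 + 1359 = 10837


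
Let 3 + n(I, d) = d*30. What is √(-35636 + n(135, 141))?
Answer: 7*I*√641 ≈ 177.23*I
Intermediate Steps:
n(I, d) = -3 + 30*d (n(I, d) = -3 + d*30 = -3 + 30*d)
√(-35636 + n(135, 141)) = √(-35636 + (-3 + 30*141)) = √(-35636 + (-3 + 4230)) = √(-35636 + 4227) = √(-31409) = 7*I*√641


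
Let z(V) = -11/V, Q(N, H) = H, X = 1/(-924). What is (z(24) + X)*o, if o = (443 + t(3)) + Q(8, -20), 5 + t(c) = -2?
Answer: -14716/77 ≈ -191.12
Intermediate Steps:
X = -1/924 ≈ -0.0010823
t(c) = -7 (t(c) = -5 - 2 = -7)
o = 416 (o = (443 - 7) - 20 = 436 - 20 = 416)
(z(24) + X)*o = (-11/24 - 1/924)*416 = -283/616*416 = -14716/77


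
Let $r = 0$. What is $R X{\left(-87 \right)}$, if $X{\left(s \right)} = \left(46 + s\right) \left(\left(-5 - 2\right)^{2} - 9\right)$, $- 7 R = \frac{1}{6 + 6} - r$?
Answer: $\frac{410}{21} \approx 19.524$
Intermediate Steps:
$R = - \frac{1}{84}$ ($R = - \frac{\frac{1}{6 + 6} - 0}{7} = - \frac{\frac{1}{12} + 0}{7} = \left(- \frac{1}{7}\right) \frac{1}{12} = - \frac{1}{84} \approx -0.011905$)
$X{\left(s \right)} = 1840 + 40 s$ ($X{\left(s \right)} = \left(46 + s\right) \left(\left(-7\right)^{2} - 9\right) = \left(46 + s\right) \left(49 - 9\right) = \left(46 + s\right) 40 = 1840 + 40 s$)
$R X{\left(-87 \right)} = - \frac{1840 + 40 \left(-87\right)}{84} = - \frac{1840 - 3480}{84} = \left(- \frac{1}{84}\right) \left(-1640\right) = \frac{410}{21}$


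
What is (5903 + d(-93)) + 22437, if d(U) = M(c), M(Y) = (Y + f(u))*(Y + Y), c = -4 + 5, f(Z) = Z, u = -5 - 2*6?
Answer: 28308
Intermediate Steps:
u = -17 (u = -5 - 12 = -17)
c = 1
M(Y) = 2*Y*(-17 + Y) (M(Y) = (Y - 17)*(Y + Y) = (-17 + Y)*(2*Y) = 2*Y*(-17 + Y))
d(U) = -32 (d(U) = 2*1*(-17 + 1) = 2*1*(-16) = -32)
(5903 + d(-93)) + 22437 = (5903 - 32) + 22437 = 5871 + 22437 = 28308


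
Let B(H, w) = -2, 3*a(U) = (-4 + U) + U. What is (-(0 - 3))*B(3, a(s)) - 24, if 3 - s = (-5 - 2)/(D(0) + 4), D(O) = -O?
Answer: -30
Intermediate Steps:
s = 19/4 (s = 3 - (-5 - 2)/(-1*0 + 4) = 3 - (-7)/(0 + 4) = 3 - (-7)/4 = 3 - 1*(-7/4) = 3 + 7/4 = 19/4 ≈ 4.7500)
a(U) = -4/3 + 2*U/3 (a(U) = ((-4 + U) + U)/3 = (-4 + 2*U)/3 = -4/3 + 2*U/3)
(-(0 - 3))*B(3, a(s)) - 24 = -(0 - 3)*(-2) - 24 = -1*(-3)*(-2) - 24 = 3*(-2) - 24 = -6 - 24 = -30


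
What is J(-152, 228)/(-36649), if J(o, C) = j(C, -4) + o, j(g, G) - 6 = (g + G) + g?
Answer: -306/36649 ≈ -0.0083495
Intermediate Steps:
j(g, G) = 6 + G + 2*g (j(g, G) = 6 + ((g + G) + g) = 6 + ((G + g) + g) = 6 + (G + 2*g) = 6 + G + 2*g)
J(o, C) = 2 + o + 2*C (J(o, C) = (6 - 4 + 2*C) + o = (2 + 2*C) + o = 2 + o + 2*C)
J(-152, 228)/(-36649) = (2 - 152 + 2*228)/(-36649) = (2 - 152 + 456)*(-1/36649) = 306*(-1/36649) = -306/36649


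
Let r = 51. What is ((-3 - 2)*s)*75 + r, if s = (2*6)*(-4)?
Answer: 18051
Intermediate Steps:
s = -48 (s = 12*(-4) = -48)
((-3 - 2)*s)*75 + r = ((-3 - 2)*(-48))*75 + 51 = -5*(-48)*75 + 51 = 240*75 + 51 = 18000 + 51 = 18051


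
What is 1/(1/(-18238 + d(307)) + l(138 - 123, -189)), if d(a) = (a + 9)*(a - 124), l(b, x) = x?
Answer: -39590/7482509 ≈ -0.0052910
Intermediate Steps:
d(a) = (-124 + a)*(9 + a) (d(a) = (9 + a)*(-124 + a) = (-124 + a)*(9 + a))
1/(1/(-18238 + d(307)) + l(138 - 123, -189)) = 1/(1/(-18238 + (-1116 + 307² - 115*307)) - 189) = 1/(1/(-18238 + (-1116 + 94249 - 35305)) - 189) = 1/(1/(-18238 + 57828) - 189) = 1/(1/39590 - 189) = 1/(-7482509/39590) = -39590/7482509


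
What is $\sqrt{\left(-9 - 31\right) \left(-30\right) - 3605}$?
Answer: $i \sqrt{2405} \approx 49.041 i$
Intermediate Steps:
$\sqrt{\left(-9 - 31\right) \left(-30\right) - 3605} = \sqrt{\left(-40\right) \left(-30\right) - 3605} = \sqrt{1200 - 3605} = \sqrt{-2405} = i \sqrt{2405}$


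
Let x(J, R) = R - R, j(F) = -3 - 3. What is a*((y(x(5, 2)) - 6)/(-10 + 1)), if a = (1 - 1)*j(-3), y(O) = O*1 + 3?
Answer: 0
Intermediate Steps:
j(F) = -6
x(J, R) = 0
y(O) = 3 + O (y(O) = O + 3 = 3 + O)
a = 0 (a = (1 - 1)*(-6) = 0*(-6) = 0)
a*((y(x(5, 2)) - 6)/(-10 + 1)) = 0*(((3 + 0) - 6)/(-10 + 1)) = 0*((3 - 6)/(-9)) = 0*(-3*(-1/9)) = 0*(1/3) = 0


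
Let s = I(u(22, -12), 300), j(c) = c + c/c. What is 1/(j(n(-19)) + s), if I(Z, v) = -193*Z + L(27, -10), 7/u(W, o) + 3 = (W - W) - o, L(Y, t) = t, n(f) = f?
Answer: -9/1603 ≈ -0.0056145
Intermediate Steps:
j(c) = 1 + c (j(c) = c + 1 = 1 + c)
u(W, o) = 7/(-3 - o) (u(W, o) = 7/(-3 + ((W - W) - o)) = 7/(-3 + (0 - o)) = 7/(-3 - o))
I(Z, v) = -10 - 193*Z (I(Z, v) = -193*Z - 10 = -10 - 193*Z)
s = -1441/9 (s = -10 - (-1351)/(3 - 12) = -10 - (-1351)/(-9) = -10 - (-1351)*(-1)/9 = -10 - 193*7/9 = -10 - 1351/9 = -1441/9 ≈ -160.11)
1/(j(n(-19)) + s) = 1/((1 - 19) - 1441/9) = 1/(-18 - 1441/9) = 1/(-1603/9) = -9/1603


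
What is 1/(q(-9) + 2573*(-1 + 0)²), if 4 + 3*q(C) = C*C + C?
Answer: 3/7787 ≈ 0.00038526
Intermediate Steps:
q(C) = -4/3 + C/3 + C²/3 (q(C) = -4/3 + (C*C + C)/3 = -4/3 + (C² + C)/3 = -4/3 + (C + C²)/3 = -4/3 + (C/3 + C²/3) = -4/3 + C/3 + C²/3)
1/(q(-9) + 2573*(-1 + 0)²) = 1/((-4/3 + (⅓)*(-9) + (⅓)*(-9)²) + 2573*(-1 + 0)²) = 1/((-4/3 - 3 + (⅓)*81) + 2573*(-1)²) = 1/((-4/3 - 3 + 27) + 2573*1) = 1/(68/3 + 2573) = 1/(7787/3) = 3/7787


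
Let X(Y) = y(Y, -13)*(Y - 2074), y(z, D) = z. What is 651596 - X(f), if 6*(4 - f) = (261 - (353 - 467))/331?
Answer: 289015720619/438244 ≈ 6.5949e+5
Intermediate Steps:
f = 2523/662 (f = 4 - (261 - (353 - 467))/(6*331) = 4 - (261 - 1*(-114))/(6*331) = 4 - (261 + 114)/(6*331) = 4 - 125/(2*331) = 4 - ⅙*375/331 = 4 - 125/662 = 2523/662 ≈ 3.8112)
X(Y) = Y*(-2074 + Y) (X(Y) = Y*(Y - 2074) = Y*(-2074 + Y))
651596 - X(f) = 651596 - 2523*(-2074 + 2523/662)/662 = 651596 - 2523*(-1370465)/(662*662) = 651596 - 1*(-3457683195/438244) = 651596 + 3457683195/438244 = 289015720619/438244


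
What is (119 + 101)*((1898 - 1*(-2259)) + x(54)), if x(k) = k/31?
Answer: 28362620/31 ≈ 9.1492e+5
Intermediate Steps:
x(k) = k/31 (x(k) = k*(1/31) = k/31)
(119 + 101)*((1898 - 1*(-2259)) + x(54)) = (119 + 101)*((1898 - 1*(-2259)) + (1/31)*54) = 220*((1898 + 2259) + 54/31) = 220*(4157 + 54/31) = 220*(128921/31) = 28362620/31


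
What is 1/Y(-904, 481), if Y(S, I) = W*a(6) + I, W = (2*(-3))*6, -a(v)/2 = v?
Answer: 1/913 ≈ 0.0010953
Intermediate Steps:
a(v) = -2*v
W = -36 (W = -6*6 = -36)
Y(S, I) = 432 + I (Y(S, I) = -(-72)*6 + I = -36*(-12) + I = 432 + I)
1/Y(-904, 481) = 1/(432 + 481) = 1/913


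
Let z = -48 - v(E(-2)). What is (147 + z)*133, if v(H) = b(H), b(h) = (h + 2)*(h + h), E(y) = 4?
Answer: 6783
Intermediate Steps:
b(h) = 2*h*(2 + h) (b(h) = (2 + h)*(2*h) = 2*h*(2 + h))
v(H) = 2*H*(2 + H)
z = -96 (z = -48 - 2*4*(2 + 4) = -48 - 2*4*6 = -48 - 1*48 = -48 - 48 = -96)
(147 + z)*133 = (147 - 96)*133 = 51*133 = 6783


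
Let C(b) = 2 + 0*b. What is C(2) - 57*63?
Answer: -3589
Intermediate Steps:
C(b) = 2 (C(b) = 2 + 0 = 2)
C(2) - 57*63 = 2 - 57*63 = 2 - 3591 = -3589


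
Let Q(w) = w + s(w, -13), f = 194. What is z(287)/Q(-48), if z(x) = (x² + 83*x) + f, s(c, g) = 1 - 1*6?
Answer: -106384/53 ≈ -2007.2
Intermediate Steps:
s(c, g) = -5 (s(c, g) = 1 - 6 = -5)
Q(w) = -5 + w (Q(w) = w - 5 = -5 + w)
z(x) = 194 + x² + 83*x (z(x) = (x² + 83*x) + 194 = 194 + x² + 83*x)
z(287)/Q(-48) = (194 + 287² + 83*287)/(-5 - 48) = (194 + 82369 + 23821)/(-53) = 106384*(-1/53) = -106384/53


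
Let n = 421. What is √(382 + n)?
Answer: √803 ≈ 28.337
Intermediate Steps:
√(382 + n) = √(382 + 421) = √803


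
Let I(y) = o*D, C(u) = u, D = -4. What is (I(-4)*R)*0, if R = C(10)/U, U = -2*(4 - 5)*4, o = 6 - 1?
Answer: 0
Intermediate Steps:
o = 5
I(y) = -20 (I(y) = 5*(-4) = -20)
U = 8 (U = -(-2)*4 = -2*(-4) = 8)
R = 5/4 (R = 10/8 = 10*(⅛) = 5/4 ≈ 1.2500)
(I(-4)*R)*0 = -20*5/4*0 = -25*0 = 0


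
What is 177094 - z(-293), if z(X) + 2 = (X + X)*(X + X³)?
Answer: -14740096204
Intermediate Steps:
z(X) = -2 + 2*X*(X + X³) (z(X) = -2 + (X + X)*(X + X³) = -2 + (2*X)*(X + X³) = -2 + 2*X*(X + X³))
177094 - z(-293) = 177094 - (-2 + 2*(-293)² + 2*(-293)⁴) = 177094 - (-2 + 2*85849 + 2*7370050801) = 177094 - (-2 + 171698 + 14740101602) = 177094 - 1*14740273298 = 177094 - 14740273298 = -14740096204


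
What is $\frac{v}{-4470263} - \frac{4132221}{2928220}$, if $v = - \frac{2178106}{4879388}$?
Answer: $- \frac{3219021719685160193}{2281098819985765060} \approx -1.4112$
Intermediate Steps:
$v = - \frac{1089053}{2439694}$ ($v = \left(-2178106\right) \frac{1}{4879388} = - \frac{1089053}{2439694} \approx -0.44639$)
$\frac{v}{-4470263} - \frac{4132221}{2928220} = - \frac{1089053}{2439694 \left(-4470263\right)} - \frac{4132221}{2928220} = \left(- \frac{1089053}{2439694}\right) \left(- \frac{1}{4470263}\right) - \frac{4132221}{2928220} = \frac{155579}{1558010545646} - \frac{4132221}{2928220} = - \frac{3219021719685160193}{2281098819985765060}$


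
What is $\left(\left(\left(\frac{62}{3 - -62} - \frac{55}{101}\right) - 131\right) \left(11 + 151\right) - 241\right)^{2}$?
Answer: $\frac{19731624523428601}{43099225} \approx 4.5782 \cdot 10^{8}$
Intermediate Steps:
$\left(\left(\left(\frac{62}{3 - -62} - \frac{55}{101}\right) - 131\right) \left(11 + 151\right) - 241\right)^{2} = \left(\left(\left(\frac{62}{3 + 62} - \frac{55}{101}\right) - 131\right) 162 - 241\right)^{2} = \left(\left(\left(\frac{62}{65} - \frac{55}{101}\right) - 131\right) 162 - 241\right)^{2} = \left(\left(\frac{2687}{6565} - 131\right) 162 - 241\right)^{2} = \left(\left(- \frac{857328}{6565}\right) 162 - 241\right)^{2} = \left(- \frac{138887136}{6565} - 241\right)^{2} = \left(- \frac{140469301}{6565}\right)^{2} = \frac{19731624523428601}{43099225}$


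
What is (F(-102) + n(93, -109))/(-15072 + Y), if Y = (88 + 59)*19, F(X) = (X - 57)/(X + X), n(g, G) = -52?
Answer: 1161/278324 ≈ 0.0041714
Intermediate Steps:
F(X) = (-57 + X)/(2*X) (F(X) = (-57 + X)/((2*X)) = (-57 + X)*(1/(2*X)) = (-57 + X)/(2*X))
Y = 2793 (Y = 147*19 = 2793)
(F(-102) + n(93, -109))/(-15072 + Y) = ((1/2)*(-57 - 102)/(-102) - 52)/(-15072 + 2793) = ((1/2)*(-1/102)*(-159) - 52)/(-12279) = (53/68 - 52)*(-1/12279) = -3483/68*(-1/12279) = 1161/278324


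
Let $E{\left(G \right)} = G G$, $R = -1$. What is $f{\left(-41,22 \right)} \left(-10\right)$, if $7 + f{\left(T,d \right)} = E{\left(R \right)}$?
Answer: $60$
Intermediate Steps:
$E{\left(G \right)} = G^{2}$
$f{\left(T,d \right)} = -6$ ($f{\left(T,d \right)} = -7 + \left(-1\right)^{2} = -7 + 1 = -6$)
$f{\left(-41,22 \right)} \left(-10\right) = \left(-6\right) \left(-10\right) = 60$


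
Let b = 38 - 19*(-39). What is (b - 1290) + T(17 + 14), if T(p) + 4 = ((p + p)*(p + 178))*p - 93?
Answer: 401090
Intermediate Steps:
T(p) = -97 + 2*p**2*(178 + p) (T(p) = -4 + (((p + p)*(p + 178))*p - 93) = -4 + (((2*p)*(178 + p))*p - 93) = -4 + ((2*p*(178 + p))*p - 93) = -4 + (2*p**2*(178 + p) - 93) = -4 + (-93 + 2*p**2*(178 + p)) = -97 + 2*p**2*(178 + p))
b = 779 (b = 38 + 741 = 779)
(b - 1290) + T(17 + 14) = (779 - 1290) + (-97 + 2*(17 + 14)**3 + 356*(17 + 14)**2) = -511 + (-97 + 2*31**3 + 356*31**2) = -511 + (-97 + 2*29791 + 356*961) = -511 + (-97 + 59582 + 342116) = -511 + 401601 = 401090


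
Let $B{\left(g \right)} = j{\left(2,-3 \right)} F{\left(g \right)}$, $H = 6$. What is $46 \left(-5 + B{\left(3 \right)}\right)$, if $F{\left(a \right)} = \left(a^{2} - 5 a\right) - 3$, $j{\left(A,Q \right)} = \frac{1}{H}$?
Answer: $-299$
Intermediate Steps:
$j{\left(A,Q \right)} = \frac{1}{6}$
$F{\left(a \right)} = -3 + a^{2} - 5 a$
$B{\left(g \right)} = - \frac{1}{2} - \frac{5 g}{6} + \frac{g^{2}}{6}$ ($B{\left(g \right)} = \frac{-3 + g^{2} - 5 g}{6} = - \frac{1}{2} - \frac{5 g}{6} + \frac{g^{2}}{6}$)
$46 \left(-5 + B{\left(3 \right)}\right) = 46 \left(-5 - \left(3 - \frac{3}{2}\right)\right) = 46 \left(-5 - \frac{3}{2}\right) = 46 \left(- \frac{13}{2}\right) = -299$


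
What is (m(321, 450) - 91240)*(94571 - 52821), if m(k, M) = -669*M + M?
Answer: -16359320000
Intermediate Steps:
m(k, M) = -668*M
(m(321, 450) - 91240)*(94571 - 52821) = (-668*450 - 91240)*(94571 - 52821) = (-300600 - 91240)*41750 = -391840*41750 = -16359320000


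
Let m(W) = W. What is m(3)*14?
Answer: 42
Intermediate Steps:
m(3)*14 = 3*14 = 42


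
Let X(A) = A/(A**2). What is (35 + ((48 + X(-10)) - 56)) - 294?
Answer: -2671/10 ≈ -267.10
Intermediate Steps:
X(A) = 1/A (X(A) = A/A**2 = 1/A)
(35 + ((48 + X(-10)) - 56)) - 294 = (35 + ((48 + 1/(-10)) - 56)) - 294 = (35 + ((48 - 1/10) - 56)) - 294 = (35 + (479/10 - 56)) - 294 = (35 - 81/10) - 294 = 269/10 - 294 = -2671/10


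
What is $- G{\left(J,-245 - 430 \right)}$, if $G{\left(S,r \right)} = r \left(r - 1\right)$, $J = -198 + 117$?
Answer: $-456300$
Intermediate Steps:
$J = -81$
$G{\left(S,r \right)} = r \left(-1 + r\right)$
$- G{\left(J,-245 - 430 \right)} = - \left(-245 - 430\right) \left(-1 - 675\right) = - \left(-675\right) \left(-1 - 675\right) = - \left(-675\right) \left(-676\right) = \left(-1\right) 456300 = -456300$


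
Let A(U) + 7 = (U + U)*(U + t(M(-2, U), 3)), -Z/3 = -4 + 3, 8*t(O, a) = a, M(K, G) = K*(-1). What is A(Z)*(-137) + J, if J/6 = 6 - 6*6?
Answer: -7981/4 ≈ -1995.3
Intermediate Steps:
M(K, G) = -K
t(O, a) = a/8
Z = 3 (Z = -3*(-4 + 3) = -3*(-1) = 3)
A(U) = -7 + 2*U*(3/8 + U) (A(U) = -7 + (U + U)*(U + (⅛)*3) = -7 + (2*U)*(U + 3/8) = -7 + (2*U)*(3/8 + U) = -7 + 2*U*(3/8 + U))
J = -180 (J = 6*(6 - 6*6) = 6*(6 - 36) = 6*(-30) = -180)
A(Z)*(-137) + J = (-7 + 2*3² + (¾)*3)*(-137) - 180 = (-7 + 2*9 + 9/4)*(-137) - 180 = (-7 + 18 + 9/4)*(-137) - 180 = (53/4)*(-137) - 180 = -7261/4 - 180 = -7981/4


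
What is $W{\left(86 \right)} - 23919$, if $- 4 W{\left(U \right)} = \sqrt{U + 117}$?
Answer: $-23919 - \frac{\sqrt{203}}{4} \approx -23923.0$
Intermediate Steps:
$W{\left(U \right)} = - \frac{\sqrt{117 + U}}{4}$ ($W{\left(U \right)} = - \frac{\sqrt{U + 117}}{4} = - \frac{\sqrt{117 + U}}{4}$)
$W{\left(86 \right)} - 23919 = - \frac{\sqrt{117 + 86}}{4} - 23919 = - \frac{\sqrt{203}}{4} - 23919 = -23919 - \frac{\sqrt{203}}{4}$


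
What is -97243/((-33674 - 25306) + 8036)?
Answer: 97243/50944 ≈ 1.9088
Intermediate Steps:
-97243/((-33674 - 25306) + 8036) = -97243/(-58980 + 8036) = -97243/(-50944) = -97243*(-1/50944) = 97243/50944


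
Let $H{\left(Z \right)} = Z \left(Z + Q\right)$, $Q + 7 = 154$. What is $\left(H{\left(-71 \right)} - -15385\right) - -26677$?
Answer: $36666$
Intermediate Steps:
$Q = 147$ ($Q = -7 + 154 = 147$)
$H{\left(Z \right)} = Z \left(147 + Z\right)$ ($H{\left(Z \right)} = Z \left(Z + 147\right) = Z \left(147 + Z\right)$)
$\left(H{\left(-71 \right)} - -15385\right) - -26677 = \left(- 71 \left(147 - 71\right) - -15385\right) - -26677 = \left(\left(-71\right) 76 + 15385\right) + 26677 = \left(-5396 + 15385\right) + 26677 = 9989 + 26677 = 36666$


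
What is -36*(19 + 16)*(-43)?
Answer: 54180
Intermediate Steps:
-36*(19 + 16)*(-43) = -36*35*(-43) = -1260*(-43) = 54180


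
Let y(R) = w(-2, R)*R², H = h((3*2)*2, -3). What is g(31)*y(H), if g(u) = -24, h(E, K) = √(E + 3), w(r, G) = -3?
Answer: 1080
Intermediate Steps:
h(E, K) = √(3 + E)
H = √15 (H = √(3 + (3*2)*2) = √(3 + 6*2) = √(3 + 12) = √15 ≈ 3.8730)
y(R) = -3*R²
g(31)*y(H) = -(-72)*(√15)² = -(-72)*15 = -24*(-45) = 1080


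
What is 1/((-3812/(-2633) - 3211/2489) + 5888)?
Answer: 344923/2030961019 ≈ 0.00016983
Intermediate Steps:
1/((-3812/(-2633) - 3211/2489) + 5888) = 1/((-3812*(-1/2633) - 3211*1/2489) + 5888) = 1/((3812/2633 - 169/131) + 5888) = 1/(54395/344923 + 5888) = 1/(2030961019/344923) = 344923/2030961019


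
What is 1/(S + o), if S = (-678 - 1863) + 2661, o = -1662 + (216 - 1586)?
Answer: -1/2912 ≈ -0.00034341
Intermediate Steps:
o = -3032 (o = -1662 - 1370 = -3032)
S = 120 (S = -2541 + 2661 = 120)
1/(S + o) = 1/(120 - 3032) = 1/(-2912) = -1/2912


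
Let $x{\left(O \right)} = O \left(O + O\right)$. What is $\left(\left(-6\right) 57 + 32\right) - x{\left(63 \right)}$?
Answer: $-8248$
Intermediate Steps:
$x{\left(O \right)} = 2 O^{2}$ ($x{\left(O \right)} = O 2 O = 2 O^{2}$)
$\left(\left(-6\right) 57 + 32\right) - x{\left(63 \right)} = \left(\left(-6\right) 57 + 32\right) - 2 \cdot 63^{2} = \left(-342 + 32\right) - 2 \cdot 3969 = -310 - 7938 = -8248$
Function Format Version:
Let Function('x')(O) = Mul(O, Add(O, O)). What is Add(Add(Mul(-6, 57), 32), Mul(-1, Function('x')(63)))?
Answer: -8248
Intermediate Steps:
Function('x')(O) = Mul(2, Pow(O, 2)) (Function('x')(O) = Mul(O, Mul(2, O)) = Mul(2, Pow(O, 2)))
Add(Add(Mul(-6, 57), 32), Mul(-1, Function('x')(63))) = Add(Add(Mul(-6, 57), 32), Mul(-1, Mul(2, Pow(63, 2)))) = Add(Add(-342, 32), Mul(-1, Mul(2, 3969))) = Add(-310, Mul(-1, 7938)) = Add(-310, -7938) = -8248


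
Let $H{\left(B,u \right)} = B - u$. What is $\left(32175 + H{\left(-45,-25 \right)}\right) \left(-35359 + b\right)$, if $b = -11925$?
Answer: $-1520417020$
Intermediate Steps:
$\left(32175 + H{\left(-45,-25 \right)}\right) \left(-35359 + b\right) = \left(32175 - 20\right) \left(-35359 - 11925\right) = \left(32175 + \left(-45 + 25\right)\right) \left(-47284\right) = \left(32175 - 20\right) \left(-47284\right) = 32155 \left(-47284\right) = -1520417020$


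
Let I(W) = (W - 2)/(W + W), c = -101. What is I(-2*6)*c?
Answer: -707/12 ≈ -58.917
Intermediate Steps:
I(W) = (-2 + W)/(2*W) (I(W) = (-2 + W)/((2*W)) = (-2 + W)*(1/(2*W)) = (-2 + W)/(2*W))
I(-2*6)*c = ((-2 - 2*6)/(2*((-2*6))))*(-101) = ((1/2)*(-2 - 12)/(-12))*(-101) = ((1/2)*(-1/12)*(-14))*(-101) = (7/12)*(-101) = -707/12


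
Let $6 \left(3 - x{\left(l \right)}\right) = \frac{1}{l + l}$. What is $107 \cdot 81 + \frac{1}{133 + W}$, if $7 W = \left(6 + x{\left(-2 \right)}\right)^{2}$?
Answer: $\frac{722265021}{83335} \approx 8667.0$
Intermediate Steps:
$x{\left(l \right)} = 3 - \frac{1}{12 l}$ ($x{\left(l \right)} = 3 - \frac{1}{6 \left(l + l\right)} = 3 - \frac{1}{6 \cdot 2 l} = 3 - \frac{\frac{1}{2} \frac{1}{l}}{6} = 3 - \frac{1}{12 l}$)
$W = \frac{6727}{576}$ ($W = \frac{\left(6 + \left(3 - \frac{1}{12 \left(-2\right)}\right)\right)^{2}}{7} = \frac{\left(6 + \left(3 - - \frac{1}{24}\right)\right)^{2}}{7} = \frac{\left(6 + \left(3 + \frac{1}{24}\right)\right)^{2}}{7} = \frac{\left(6 + \frac{73}{24}\right)^{2}}{7} = \frac{\left(\frac{217}{24}\right)^{2}}{7} = \frac{1}{7} \cdot \frac{47089}{576} = \frac{6727}{576} \approx 11.679$)
$107 \cdot 81 + \frac{1}{133 + W} = 107 \cdot 81 + \frac{1}{133 + \frac{6727}{576}} = 8667 + \frac{1}{\frac{83335}{576}} = 8667 + \frac{576}{83335} = \frac{722265021}{83335}$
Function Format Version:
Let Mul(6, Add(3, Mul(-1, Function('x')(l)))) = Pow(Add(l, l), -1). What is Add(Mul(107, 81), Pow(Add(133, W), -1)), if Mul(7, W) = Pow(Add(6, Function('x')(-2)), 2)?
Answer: Rational(722265021, 83335) ≈ 8667.0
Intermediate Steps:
Function('x')(l) = Add(3, Mul(Rational(-1, 12), Pow(l, -1))) (Function('x')(l) = Add(3, Mul(Rational(-1, 6), Pow(Add(l, l), -1))) = Add(3, Mul(Rational(-1, 6), Pow(Mul(2, l), -1))) = Add(3, Mul(Rational(-1, 6), Mul(Rational(1, 2), Pow(l, -1)))) = Add(3, Mul(Rational(-1, 12), Pow(l, -1))))
W = Rational(6727, 576) (W = Mul(Rational(1, 7), Pow(Add(6, Add(3, Mul(Rational(-1, 12), Pow(-2, -1)))), 2)) = Mul(Rational(1, 7), Pow(Add(6, Add(3, Mul(Rational(-1, 12), Rational(-1, 2)))), 2)) = Mul(Rational(1, 7), Pow(Add(6, Add(3, Rational(1, 24))), 2)) = Mul(Rational(1, 7), Pow(Add(6, Rational(73, 24)), 2)) = Mul(Rational(1, 7), Pow(Rational(217, 24), 2)) = Mul(Rational(1, 7), Rational(47089, 576)) = Rational(6727, 576) ≈ 11.679)
Add(Mul(107, 81), Pow(Add(133, W), -1)) = Add(Mul(107, 81), Pow(Add(133, Rational(6727, 576)), -1)) = Add(8667, Pow(Rational(83335, 576), -1)) = Add(8667, Rational(576, 83335)) = Rational(722265021, 83335)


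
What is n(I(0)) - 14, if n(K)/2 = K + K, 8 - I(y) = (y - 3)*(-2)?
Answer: -6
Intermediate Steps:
I(y) = 2 + 2*y (I(y) = 8 - (y - 3)*(-2) = 8 - (-3 + y)*(-2) = 8 - (6 - 2*y) = 8 + (-6 + 2*y) = 2 + 2*y)
n(K) = 4*K (n(K) = 2*(K + K) = 2*(2*K) = 4*K)
n(I(0)) - 14 = 4*(2 + 2*0) - 14 = 4*(2 + 0) - 14 = 4*2 - 14 = 8 - 14 = -6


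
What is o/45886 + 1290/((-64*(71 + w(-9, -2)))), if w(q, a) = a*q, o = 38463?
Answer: 39973077/65341664 ≈ 0.61175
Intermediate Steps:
o/45886 + 1290/((-64*(71 + w(-9, -2)))) = 38463/45886 + 1290/((-64*(71 - 2*(-9)))) = 38463*(1/45886) + 1290/((-64*(71 + 18))) = 38463/45886 + 1290/((-64*89)) = 38463/45886 + 1290/(-5696) = 38463/45886 + 1290*(-1/5696) = 38463/45886 - 645/2848 = 39973077/65341664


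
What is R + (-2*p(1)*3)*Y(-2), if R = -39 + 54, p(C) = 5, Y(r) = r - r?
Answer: 15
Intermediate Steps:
Y(r) = 0
R = 15
R + (-2*p(1)*3)*Y(-2) = 15 + (-2*5*3)*0 = 15 - 10*3*0 = 15 - 30*0 = 15 + 0 = 15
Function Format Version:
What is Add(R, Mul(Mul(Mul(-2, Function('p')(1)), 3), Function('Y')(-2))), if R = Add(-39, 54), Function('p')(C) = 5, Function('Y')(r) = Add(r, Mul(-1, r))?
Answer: 15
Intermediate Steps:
Function('Y')(r) = 0
R = 15
Add(R, Mul(Mul(Mul(-2, Function('p')(1)), 3), Function('Y')(-2))) = Add(15, Mul(Mul(Mul(-2, 5), 3), 0)) = Add(15, Mul(Mul(-10, 3), 0)) = Add(15, Mul(-30, 0)) = Add(15, 0) = 15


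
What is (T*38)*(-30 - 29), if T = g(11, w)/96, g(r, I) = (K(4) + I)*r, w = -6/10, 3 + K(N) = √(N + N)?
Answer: 36993/40 - 12331*√2/24 ≈ 198.21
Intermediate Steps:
K(N) = -3 + √2*√N (K(N) = -3 + √(N + N) = -3 + √(2*N) = -3 + √2*√N)
w = -⅗ (w = -6*⅒ = -⅗ ≈ -0.60000)
g(r, I) = r*(-3 + I + 2*√2) (g(r, I) = ((-3 + √2*√4) + I)*r = ((-3 + √2*2) + I)*r = ((-3 + 2*√2) + I)*r = (-3 + I + 2*√2)*r = r*(-3 + I + 2*√2))
T = -33/80 + 11*√2/48 (T = (11*(-3 - ⅗ + 2*√2))/96 = (11*(-18/5 + 2*√2))*(1/96) = (-198/5 + 22*√2)*(1/96) = -33/80 + 11*√2/48 ≈ -0.088409)
(T*38)*(-30 - 29) = ((-33/80 + 11*√2/48)*38)*(-30 - 29) = (-627/40 + 209*√2/24)*(-59) = 36993/40 - 12331*√2/24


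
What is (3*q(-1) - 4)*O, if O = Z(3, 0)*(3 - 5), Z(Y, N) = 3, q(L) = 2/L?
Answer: 60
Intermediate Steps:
O = -6 (O = 3*(3 - 5) = 3*(-2) = -6)
(3*q(-1) - 4)*O = (3*(2/(-1)) - 4)*(-6) = (3*(2*(-1)) - 4)*(-6) = (3*(-2) - 4)*(-6) = (-6 - 4)*(-6) = -10*(-6) = 60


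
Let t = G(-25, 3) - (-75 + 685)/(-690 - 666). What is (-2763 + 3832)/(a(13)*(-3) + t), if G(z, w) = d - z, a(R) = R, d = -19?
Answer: -724782/22069 ≈ -32.842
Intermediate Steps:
G(z, w) = -19 - z
t = 4373/678 (t = (-19 - 1*(-25)) - (-75 + 685)/(-690 - 666) = (-19 + 25) - 610/(-1356) = 6 - 610*(-1)/1356 = 6 - 1*(-305/678) = 6 + 305/678 = 4373/678 ≈ 6.4499)
(-2763 + 3832)/(a(13)*(-3) + t) = (-2763 + 3832)/(13*(-3) + 4373/678) = 1069/(-39 + 4373/678) = 1069/(-22069/678) = 1069*(-678/22069) = -724782/22069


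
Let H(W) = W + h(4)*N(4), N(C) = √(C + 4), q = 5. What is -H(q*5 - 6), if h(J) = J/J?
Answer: -19 - 2*√2 ≈ -21.828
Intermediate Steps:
N(C) = √(4 + C)
h(J) = 1
H(W) = W + 2*√2 (H(W) = W + 1*√(4 + 4) = W + 1*√8 = W + 1*(2*√2) = W + 2*√2)
-H(q*5 - 6) = -((5*5 - 6) + 2*√2) = -((25 - 6) + 2*√2) = -(19 + 2*√2) = -19 - 2*√2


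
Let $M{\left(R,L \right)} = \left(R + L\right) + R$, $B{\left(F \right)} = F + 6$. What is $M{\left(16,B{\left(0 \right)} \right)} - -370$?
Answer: $408$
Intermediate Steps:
$B{\left(F \right)} = 6 + F$
$M{\left(R,L \right)} = L + 2 R$ ($M{\left(R,L \right)} = \left(L + R\right) + R = L + 2 R$)
$M{\left(16,B{\left(0 \right)} \right)} - -370 = \left(\left(6 + 0\right) + 2 \cdot 16\right) - -370 = \left(6 + 32\right) + 370 = 38 + 370 = 408$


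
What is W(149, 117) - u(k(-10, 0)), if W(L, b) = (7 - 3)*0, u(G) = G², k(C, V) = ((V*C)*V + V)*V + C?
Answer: -100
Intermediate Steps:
k(C, V) = C + V*(V + C*V²) (k(C, V) = ((C*V)*V + V)*V + C = (C*V² + V)*V + C = (V + C*V²)*V + C = V*(V + C*V²) + C = C + V*(V + C*V²))
W(L, b) = 0 (W(L, b) = 4*0 = 0)
W(149, 117) - u(k(-10, 0)) = 0 - (-10 + 0² - 10*0³)² = 0 - (-10 + 0 - 10*0)² = 0 - (-10 + 0 + 0)² = 0 - 1*(-10)² = 0 - 1*100 = 0 - 100 = -100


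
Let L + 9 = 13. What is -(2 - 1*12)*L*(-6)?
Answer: -240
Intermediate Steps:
L = 4 (L = -9 + 13 = 4)
-(2 - 1*12)*L*(-6) = -(2 - 1*12)*4*(-6) = -(2 - 12)*4*(-6) = -(-10*4)*(-6) = -(-40)*(-6) = -1*240 = -240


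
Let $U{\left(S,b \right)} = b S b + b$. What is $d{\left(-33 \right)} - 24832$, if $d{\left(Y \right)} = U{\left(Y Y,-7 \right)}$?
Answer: $28522$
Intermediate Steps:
$U{\left(S,b \right)} = b + S b^{2}$ ($U{\left(S,b \right)} = S b b + b = S b^{2} + b = b + S b^{2}$)
$d{\left(Y \right)} = -7 + 49 Y^{2}$ ($d{\left(Y \right)} = - 7 \left(1 + Y Y \left(-7\right)\right) = - 7 \left(1 + Y^{2} \left(-7\right)\right) = - 7 \left(1 - 7 Y^{2}\right) = -7 + 49 Y^{2}$)
$d{\left(-33 \right)} - 24832 = \left(-7 + 49 \left(-33\right)^{2}\right) - 24832 = \left(-7 + 49 \cdot 1089\right) - 24832 = \left(-7 + 53361\right) - 24832 = 53354 - 24832 = 28522$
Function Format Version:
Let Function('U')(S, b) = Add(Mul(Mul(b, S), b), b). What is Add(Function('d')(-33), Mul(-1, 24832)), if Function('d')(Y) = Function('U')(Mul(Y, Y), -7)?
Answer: 28522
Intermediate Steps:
Function('U')(S, b) = Add(b, Mul(S, Pow(b, 2))) (Function('U')(S, b) = Add(Mul(Mul(S, b), b), b) = Add(Mul(S, Pow(b, 2)), b) = Add(b, Mul(S, Pow(b, 2))))
Function('d')(Y) = Add(-7, Mul(49, Pow(Y, 2))) (Function('d')(Y) = Mul(-7, Add(1, Mul(Mul(Y, Y), -7))) = Mul(-7, Add(1, Mul(Pow(Y, 2), -7))) = Mul(-7, Add(1, Mul(-7, Pow(Y, 2)))) = Add(-7, Mul(49, Pow(Y, 2))))
Add(Function('d')(-33), Mul(-1, 24832)) = Add(Add(-7, Mul(49, Pow(-33, 2))), Mul(-1, 24832)) = Add(Add(-7, Mul(49, 1089)), -24832) = Add(Add(-7, 53361), -24832) = Add(53354, -24832) = 28522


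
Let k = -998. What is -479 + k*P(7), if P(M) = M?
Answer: -7465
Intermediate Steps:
-479 + k*P(7) = -479 - 998*7 = -479 - 6986 = -7465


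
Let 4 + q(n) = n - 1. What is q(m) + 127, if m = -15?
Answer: 107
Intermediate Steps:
q(n) = -5 + n (q(n) = -4 + (n - 1) = -4 + (-1 + n) = -5 + n)
q(m) + 127 = (-5 - 15) + 127 = -20 + 127 = 107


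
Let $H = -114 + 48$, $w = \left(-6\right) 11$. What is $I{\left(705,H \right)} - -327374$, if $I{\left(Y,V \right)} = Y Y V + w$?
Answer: $-32476342$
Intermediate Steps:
$w = -66$
$H = -66$
$I{\left(Y,V \right)} = -66 + V Y^{2}$ ($I{\left(Y,V \right)} = Y Y V - 66 = Y^{2} V - 66 = V Y^{2} - 66 = -66 + V Y^{2}$)
$I{\left(705,H \right)} - -327374 = \left(-66 - 66 \cdot 705^{2}\right) - -327374 = \left(-66 - 32803650\right) + 327374 = -32803716 + 327374 = -32476342$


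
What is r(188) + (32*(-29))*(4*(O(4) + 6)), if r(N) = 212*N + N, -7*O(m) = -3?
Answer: 113268/7 ≈ 16181.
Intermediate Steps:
O(m) = 3/7 (O(m) = -⅐*(-3) = 3/7)
r(N) = 213*N
r(188) + (32*(-29))*(4*(O(4) + 6)) = 213*188 + (32*(-29))*(4*(3/7 + 6)) = 40044 - 3712*45/7 = 40044 - 928*180/7 = 40044 - 167040/7 = 113268/7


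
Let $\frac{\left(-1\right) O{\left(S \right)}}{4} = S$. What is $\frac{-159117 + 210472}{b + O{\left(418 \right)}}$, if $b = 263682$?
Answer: $\frac{10271}{52402} \approx 0.196$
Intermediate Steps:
$O{\left(S \right)} = - 4 S$
$\frac{-159117 + 210472}{b + O{\left(418 \right)}} = \frac{-159117 + 210472}{263682 - 1672} = \frac{51355}{263682 - 1672} = \frac{51355}{262010} = 51355 \cdot \frac{1}{262010} = \frac{10271}{52402}$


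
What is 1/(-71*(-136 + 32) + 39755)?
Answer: 1/47139 ≈ 2.1214e-5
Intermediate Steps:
1/(-71*(-136 + 32) + 39755) = 1/(-71*(-104) + 39755) = 1/(7384 + 39755) = 1/47139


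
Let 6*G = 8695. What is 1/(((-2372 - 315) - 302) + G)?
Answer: -6/9239 ≈ -0.00064942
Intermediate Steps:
G = 8695/6 (G = (1/6)*8695 = 8695/6 ≈ 1449.2)
1/(((-2372 - 315) - 302) + G) = 1/(((-2372 - 315) - 302) + 8695/6) = 1/((-2687 - 302) + 8695/6) = 1/(-2989 + 8695/6) = 1/(-9239/6) = -6/9239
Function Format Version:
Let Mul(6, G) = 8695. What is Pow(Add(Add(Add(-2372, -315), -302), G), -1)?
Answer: Rational(-6, 9239) ≈ -0.00064942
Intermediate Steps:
G = Rational(8695, 6) (G = Mul(Rational(1, 6), 8695) = Rational(8695, 6) ≈ 1449.2)
Pow(Add(Add(Add(-2372, -315), -302), G), -1) = Pow(Add(Add(Add(-2372, -315), -302), Rational(8695, 6)), -1) = Pow(Add(Add(-2687, -302), Rational(8695, 6)), -1) = Pow(Add(-2989, Rational(8695, 6)), -1) = Pow(Rational(-9239, 6), -1) = Rational(-6, 9239)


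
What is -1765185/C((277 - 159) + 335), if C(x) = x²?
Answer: -588395/68403 ≈ -8.6019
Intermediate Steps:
-1765185/C((277 - 159) + 335) = -1765185/((277 - 159) + 335)² = -1765185/(118 + 335)² = -1765185/(453²) = -1765185/205209 = -1765185*1/205209 = -588395/68403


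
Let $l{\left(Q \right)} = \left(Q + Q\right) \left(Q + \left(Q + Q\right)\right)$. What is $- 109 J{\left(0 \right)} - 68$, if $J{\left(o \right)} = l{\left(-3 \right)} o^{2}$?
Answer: $-68$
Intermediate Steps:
$l{\left(Q \right)} = 6 Q^{2}$ ($l{\left(Q \right)} = 2 Q \left(Q + 2 Q\right) = 2 Q 3 Q = 6 Q^{2}$)
$J{\left(o \right)} = 54 o^{2}$ ($J{\left(o \right)} = 6 \left(-3\right)^{2} o^{2} = 6 \cdot 9 o^{2} = 54 o^{2}$)
$- 109 J{\left(0 \right)} - 68 = - 109 \cdot 54 \cdot 0^{2} - 68 = - 109 \cdot 54 \cdot 0 - 68 = \left(-109\right) 0 - 68 = 0 - 68 = -68$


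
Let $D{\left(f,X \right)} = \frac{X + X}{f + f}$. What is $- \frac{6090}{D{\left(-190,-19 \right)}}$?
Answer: $-60900$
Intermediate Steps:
$D{\left(f,X \right)} = \frac{X}{f}$ ($D{\left(f,X \right)} = \frac{2 X}{2 f} = 2 X \frac{1}{2 f} = \frac{X}{f}$)
$- \frac{6090}{D{\left(-190,-19 \right)}} = - \frac{6090}{\left(-19\right) \frac{1}{-190}} = - \frac{6090}{\left(-19\right) \left(- \frac{1}{190}\right)} = - 6090 \frac{1}{\frac{1}{10}} = \left(-6090\right) 10 = -60900$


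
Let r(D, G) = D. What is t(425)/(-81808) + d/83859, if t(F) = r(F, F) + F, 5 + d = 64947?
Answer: 2620747493/3430168536 ≈ 0.76403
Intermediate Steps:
d = 64942 (d = -5 + 64947 = 64942)
t(F) = 2*F (t(F) = F + F = 2*F)
t(425)/(-81808) + d/83859 = (2*425)/(-81808) + 64942/83859 = 850*(-1/81808) + 64942*(1/83859) = -425/40904 + 64942/83859 = 2620747493/3430168536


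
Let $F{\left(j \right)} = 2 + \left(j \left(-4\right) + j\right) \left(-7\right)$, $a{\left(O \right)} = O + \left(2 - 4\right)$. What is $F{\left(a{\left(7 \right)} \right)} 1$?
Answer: $107$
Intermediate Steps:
$a{\left(O \right)} = -2 + O$ ($a{\left(O \right)} = O - 2 = -2 + O$)
$F{\left(j \right)} = 2 + 21 j$ ($F{\left(j \right)} = 2 + \left(- 4 j + j\right) \left(-7\right) = 2 + - 3 j \left(-7\right) = 2 + 21 j$)
$F{\left(a{\left(7 \right)} \right)} 1 = \left(2 + 21 \left(-2 + 7\right)\right) 1 = \left(2 + 21 \cdot 5\right) 1 = \left(2 + 105\right) 1 = 107 \cdot 1 = 107$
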